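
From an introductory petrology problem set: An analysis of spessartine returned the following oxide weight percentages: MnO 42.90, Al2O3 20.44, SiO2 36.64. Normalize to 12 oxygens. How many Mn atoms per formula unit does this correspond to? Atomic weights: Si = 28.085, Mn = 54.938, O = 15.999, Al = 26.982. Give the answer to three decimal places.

MnO: 42.90/70.937 = 0.60476 mol → 0.60476 mol Mn, 0.60476 mol O.
Al2O3: 20.44/101.961 = 0.20047 mol → 0.40094 mol Al, 0.60141 mol O.
SiO2: 36.64/60.083 = 0.60982 mol → 0.60982 mol Si, 1.21964 mol O.
Total oxygen = 2.42581 mol. Normalization factor = 12/2.42581 = 4.94680.
Mn per 12 O = 0.60476 × 4.94680 = 2.992.

2.992 Mn apfu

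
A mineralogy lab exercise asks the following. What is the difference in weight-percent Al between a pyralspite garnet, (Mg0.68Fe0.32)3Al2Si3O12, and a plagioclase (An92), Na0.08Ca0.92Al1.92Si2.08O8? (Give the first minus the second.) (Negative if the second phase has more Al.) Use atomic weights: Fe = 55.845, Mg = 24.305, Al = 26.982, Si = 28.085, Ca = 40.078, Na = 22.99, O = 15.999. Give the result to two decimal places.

-6.26 percentage points

M((Mg0.68Fe0.32)3Al2Si3O12) = 433.400 g/mol, so wt% Al = 53.964/433.400 × 100 = 12.45%.
M(Na0.08Ca0.92Al1.92Si2.08O8) = 276.925 g/mol, so wt% Al = 51.805/276.925 × 100 = 18.71%.
12.45 − 18.71 = -6.26 pp.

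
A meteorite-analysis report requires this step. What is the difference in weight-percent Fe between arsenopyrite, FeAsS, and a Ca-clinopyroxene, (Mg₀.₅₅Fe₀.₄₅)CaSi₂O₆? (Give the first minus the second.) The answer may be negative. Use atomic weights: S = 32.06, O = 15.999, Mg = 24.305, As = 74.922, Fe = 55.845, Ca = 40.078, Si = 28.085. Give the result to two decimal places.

23.41 percentage points

Fe in FeAsS: molar mass 162.827 g/mol; 1×55.845 = 55.845 g → 34.30 wt%.
Fe in (Mg₀.₅₅Fe₀.₄₅)CaSi₂O₆: molar mass 230.740 g/mol; 0.45×55.845 = 25.130 g → 10.89 wt%.
Difference = 34.30 − 10.89 = 23.41 percentage points.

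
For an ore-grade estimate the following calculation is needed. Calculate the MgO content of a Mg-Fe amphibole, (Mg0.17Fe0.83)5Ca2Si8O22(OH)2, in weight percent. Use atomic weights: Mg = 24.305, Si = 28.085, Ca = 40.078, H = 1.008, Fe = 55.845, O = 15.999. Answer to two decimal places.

3.63 wt%

Formula mass = 943.244 g/mol.
0.85 Mg → 0.8500 mol MgO per formula unit; M(MgO) = 40.304, so MgO mass = 34.258 g.
34.258/943.244 × 100 = 3.63 wt%.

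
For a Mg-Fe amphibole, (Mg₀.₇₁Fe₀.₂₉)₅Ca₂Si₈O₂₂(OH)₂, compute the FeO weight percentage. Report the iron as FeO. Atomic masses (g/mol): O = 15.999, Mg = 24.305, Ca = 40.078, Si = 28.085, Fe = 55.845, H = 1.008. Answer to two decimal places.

12.14 wt%

Formula mass = 858.086 g/mol.
1.45 Fe → 1.4500 mol FeO per formula unit; M(FeO) = 71.844, so FeO mass = 104.174 g.
104.174/858.086 × 100 = 12.14 wt%.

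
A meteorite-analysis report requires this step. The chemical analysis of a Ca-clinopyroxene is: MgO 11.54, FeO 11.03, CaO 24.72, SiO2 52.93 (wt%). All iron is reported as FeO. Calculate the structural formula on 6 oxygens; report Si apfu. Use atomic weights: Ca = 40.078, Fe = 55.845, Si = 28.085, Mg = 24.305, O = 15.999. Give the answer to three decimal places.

2.000 Si apfu

MgO (M=40.304): mol = 0.28632; Mg = 0.28632, O = 0.28632.
FeO (M=71.844): mol = 0.15353; Fe = 0.15353, O = 0.15353.
CaO (M=56.077): mol = 0.44082; Ca = 0.44082, O = 0.44082.
SiO2 (M=60.083): mol = 0.88095; Si = 0.88095, O = 1.76190.
ΣO = 2.64257; factor = 6/ΣO = 2.27052.
Si apfu = 0.88095 × 2.27052 = 2.000.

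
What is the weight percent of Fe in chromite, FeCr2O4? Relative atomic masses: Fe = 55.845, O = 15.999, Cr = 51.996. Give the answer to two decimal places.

Formula mass = 1·55.845 + 2·51.996 + 4·15.999 = 223.833 g/mol, of which 55.845 g is Fe.
So Fe makes up 55.845/223.833 = 0.2495 of the mass, i.e. 24.95%.

24.95 weight percent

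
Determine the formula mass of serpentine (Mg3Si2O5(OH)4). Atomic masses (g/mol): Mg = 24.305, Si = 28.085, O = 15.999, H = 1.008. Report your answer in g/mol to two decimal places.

The formula mass is the sum 3·24.305 + 2·28.085 + 9·15.999 + 4·1.008.

277.11 g/mol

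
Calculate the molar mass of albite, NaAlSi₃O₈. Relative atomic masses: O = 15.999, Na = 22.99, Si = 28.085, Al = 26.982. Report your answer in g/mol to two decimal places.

262.22 g/mol

M = 1*22.99 + 1*26.982 + 3*28.085 + 8*15.999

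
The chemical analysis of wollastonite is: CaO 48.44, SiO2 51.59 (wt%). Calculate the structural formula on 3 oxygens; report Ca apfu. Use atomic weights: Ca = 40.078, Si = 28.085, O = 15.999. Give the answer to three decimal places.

48.44 wt% CaO ÷ 56.077 g/mol = 0.86381 mol, giving 0.86381 Ca and 0.86381 O.
51.59 wt% SiO2 ÷ 60.083 g/mol = 0.85865 mol, giving 0.85865 Si and 1.71730 O.
Oxygen sums to 2.58111; scaling by 3/2.58111 = 1.16229 puts the formula on 3 O.
Ca: 0.86381 × 1.16229 = 1.004 atoms per formula unit.

1.004 Ca apfu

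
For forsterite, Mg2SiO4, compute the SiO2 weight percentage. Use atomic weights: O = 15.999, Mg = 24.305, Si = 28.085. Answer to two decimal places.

Molar mass of Mg2SiO4 = 2×24.305 + 1×28.085 + 4×15.999 = 140.691 g/mol.
Each formula unit contains 1 Si, equivalent to 1/1 = 1.0000 mol SiO2.
M(SiO2) = 1×28.085 + 2×15.999 = 60.083 g/mol.
Mass of SiO2 per formula unit = 1.0000 × 60.083 = 60.083 g.
SiO2 wt% = 60.083 / 140.691 × 100 = 42.71%.

42.71 wt%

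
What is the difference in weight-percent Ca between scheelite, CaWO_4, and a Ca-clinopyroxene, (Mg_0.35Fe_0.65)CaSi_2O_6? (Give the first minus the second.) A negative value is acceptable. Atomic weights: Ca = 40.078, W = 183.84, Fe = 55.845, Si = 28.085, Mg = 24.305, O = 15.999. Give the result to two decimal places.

M(CaWO_4) = 287.914 g/mol, so wt% Ca = 40.078/287.914 × 100 = 13.92%.
M((Mg_0.35Fe_0.65)CaSi_2O_6) = 237.048 g/mol, so wt% Ca = 40.078/237.048 × 100 = 16.91%.
13.92 − 16.91 = -2.99 pp.

-2.99 percentage points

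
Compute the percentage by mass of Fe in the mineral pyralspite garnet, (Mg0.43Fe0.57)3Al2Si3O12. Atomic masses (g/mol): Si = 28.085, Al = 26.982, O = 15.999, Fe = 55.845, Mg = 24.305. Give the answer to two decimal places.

Formula mass = 1.29·24.305 + 1.71·55.845 + 2·26.982 + 3·28.085 + 12·15.999 = 457.055 g/mol, of which 95.495 g is Fe.
So Fe makes up 95.495/457.055 = 0.2089 of the mass, i.e. 20.89%.

20.89 weight percent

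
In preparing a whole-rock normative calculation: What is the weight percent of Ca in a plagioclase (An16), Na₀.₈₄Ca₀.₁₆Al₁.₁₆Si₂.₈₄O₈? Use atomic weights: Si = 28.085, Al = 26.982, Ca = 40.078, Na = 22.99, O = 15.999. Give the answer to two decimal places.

Molar mass of Na₀.₈₄Ca₀.₁₆Al₁.₁₆Si₂.₈₄O₈: 0.84·22.99 + 0.16·40.078 + 1.16·26.982 + 2.84·28.085 + 8·15.999 = 264.777 g/mol.
Mass of Ca per formula unit: 0.16 × 40.078 = 6.412 g.
Weight fraction Ca = 6.412 / 264.777 = 0.0242.

2.42 wt%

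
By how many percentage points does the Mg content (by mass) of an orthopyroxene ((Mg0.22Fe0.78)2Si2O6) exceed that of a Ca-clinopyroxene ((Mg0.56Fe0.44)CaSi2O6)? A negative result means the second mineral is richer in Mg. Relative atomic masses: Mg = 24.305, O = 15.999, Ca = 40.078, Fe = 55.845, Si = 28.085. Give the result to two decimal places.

-1.63 percentage points

Mg in (Mg0.22Fe0.78)2Si2O6: molar mass 249.976 g/mol; 0.44×24.305 = 10.694 g → 4.28 wt%.
Mg in (Mg0.56Fe0.44)CaSi2O6: molar mass 230.425 g/mol; 0.56×24.305 = 13.611 g → 5.91 wt%.
Difference = 4.28 − 5.91 = -1.63 percentage points.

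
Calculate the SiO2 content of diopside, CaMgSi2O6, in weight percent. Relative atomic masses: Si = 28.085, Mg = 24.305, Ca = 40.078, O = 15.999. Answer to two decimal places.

M(CaMgSi2O6) = 216.547 g/mol; M(SiO2) = 60.083 g/mol.
Moles SiO2 per formula unit = 2 Si ÷ 1 = 2.0000.
SiO2 fraction = (2.0000 × 60.083) / 216.547 = 120.166/216.547 = 0.5549.

55.49 wt%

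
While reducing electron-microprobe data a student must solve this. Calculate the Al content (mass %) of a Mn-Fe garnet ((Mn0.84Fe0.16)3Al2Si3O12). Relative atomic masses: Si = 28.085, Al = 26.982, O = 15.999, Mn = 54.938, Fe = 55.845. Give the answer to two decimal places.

10.89 mass %

Molar mass of (Mn0.84Fe0.16)3Al2Si3O12: 2.52·54.938 + 0.48·55.845 + 2·26.982 + 3·28.085 + 12·15.999 = 495.456 g/mol.
Mass of Al per formula unit: 2 × 26.982 = 53.964 g.
Weight fraction Al = 53.964 / 495.456 = 0.1089.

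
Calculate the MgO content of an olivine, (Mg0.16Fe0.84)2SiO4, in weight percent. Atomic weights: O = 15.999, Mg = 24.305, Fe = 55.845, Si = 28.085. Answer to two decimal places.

6.66 wt%

M((Mg0.16Fe0.84)2SiO4) = 193.678 g/mol; M(MgO) = 40.304 g/mol.
Moles MgO per formula unit = 0.32 Mg ÷ 1 = 0.3200.
MgO fraction = (0.3200 × 40.304) / 193.678 = 12.897/193.678 = 0.0666.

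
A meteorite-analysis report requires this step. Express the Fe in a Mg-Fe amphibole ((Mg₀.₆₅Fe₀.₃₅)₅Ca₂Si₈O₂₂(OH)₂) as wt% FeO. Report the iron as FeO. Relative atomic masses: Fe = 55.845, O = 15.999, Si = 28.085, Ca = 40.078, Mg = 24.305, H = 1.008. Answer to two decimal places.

M((Mg₀.₆₅Fe₀.₃₅)₅Ca₂Si₈O₂₂(OH)₂) = 867.548 g/mol; M(FeO) = 71.844 g/mol.
Moles FeO per formula unit = 1.75 Fe ÷ 1 = 1.7500.
FeO fraction = (1.7500 × 71.844) / 867.548 = 125.727/867.548 = 0.1449.

14.49 wt%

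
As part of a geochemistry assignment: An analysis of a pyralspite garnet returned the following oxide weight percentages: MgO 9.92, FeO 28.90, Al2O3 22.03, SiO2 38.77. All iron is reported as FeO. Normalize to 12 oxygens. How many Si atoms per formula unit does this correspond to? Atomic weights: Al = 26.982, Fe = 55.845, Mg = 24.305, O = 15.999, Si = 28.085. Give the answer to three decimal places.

9.92 wt% MgO ÷ 40.304 g/mol = 0.24613 mol, giving 0.24613 Mg and 0.24613 O.
28.90 wt% FeO ÷ 71.844 g/mol = 0.40226 mol, giving 0.40226 Fe and 0.40226 O.
22.03 wt% Al2O3 ÷ 101.961 g/mol = 0.21606 mol, giving 0.43212 Al and 0.64818 O.
38.77 wt% SiO2 ÷ 60.083 g/mol = 0.64527 mol, giving 0.64527 Si and 1.29054 O.
Oxygen sums to 2.58711; scaling by 12/2.58711 = 4.63838 puts the formula on 12 O.
Si: 0.64527 × 4.63838 = 2.993 atoms per formula unit.

2.993 Si apfu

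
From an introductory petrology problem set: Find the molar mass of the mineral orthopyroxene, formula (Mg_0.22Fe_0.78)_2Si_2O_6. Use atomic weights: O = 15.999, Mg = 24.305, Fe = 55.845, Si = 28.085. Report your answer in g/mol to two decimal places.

Mg: 0.44 × 24.305 = 10.6942
Fe: 1.56 × 55.845 = 87.1182
Si: 2 × 28.085 = 56.1700
O: 6 × 15.999 = 95.9940
Summing the contributions gives the formula mass.

249.98 g/mol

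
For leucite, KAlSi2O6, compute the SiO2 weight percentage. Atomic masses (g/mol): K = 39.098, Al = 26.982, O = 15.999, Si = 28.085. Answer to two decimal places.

M(KAlSi2O6) = 218.244 g/mol; M(SiO2) = 60.083 g/mol.
Moles SiO2 per formula unit = 2 Si ÷ 1 = 2.0000.
SiO2 fraction = (2.0000 × 60.083) / 218.244 = 120.166/218.244 = 0.5506.

55.06 wt%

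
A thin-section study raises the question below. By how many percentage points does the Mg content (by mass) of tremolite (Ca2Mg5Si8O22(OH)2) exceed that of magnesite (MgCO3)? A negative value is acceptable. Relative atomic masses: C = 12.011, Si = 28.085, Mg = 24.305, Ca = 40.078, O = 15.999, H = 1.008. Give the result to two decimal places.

Mg in Ca2Mg5Si8O22(OH)2: molar mass 812.353 g/mol; 5×24.305 = 121.525 g → 14.96 wt%.
Mg in MgCO3: molar mass 84.313 g/mol; 1×24.305 = 24.305 g → 28.83 wt%.
Difference = 14.96 − 28.83 = -13.87 percentage points.

-13.87 percentage points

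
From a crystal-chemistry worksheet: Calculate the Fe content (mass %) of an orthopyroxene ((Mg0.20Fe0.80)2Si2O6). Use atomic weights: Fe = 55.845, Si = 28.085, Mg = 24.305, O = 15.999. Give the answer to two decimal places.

35.56 mass %

M((Mg0.20Fe0.80)2Si2O6) = 251.238 g/mol.
Fe contributes 1.60 × 55.845 = 89.352 g per mole.
89.352/251.238 = 0.3556 → 35.56%.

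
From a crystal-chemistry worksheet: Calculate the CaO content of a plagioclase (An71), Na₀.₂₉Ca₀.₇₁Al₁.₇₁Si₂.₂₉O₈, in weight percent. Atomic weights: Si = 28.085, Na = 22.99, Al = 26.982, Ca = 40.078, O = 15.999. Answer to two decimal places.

14.55 wt%

M(Na₀.₂₉Ca₀.₇₁Al₁.₇₁Si₂.₂₉O₈) = 273.568 g/mol; M(CaO) = 56.077 g/mol.
Moles CaO per formula unit = 0.71 Ca ÷ 1 = 0.7100.
CaO fraction = (0.7100 × 56.077) / 273.568 = 39.815/273.568 = 0.1455.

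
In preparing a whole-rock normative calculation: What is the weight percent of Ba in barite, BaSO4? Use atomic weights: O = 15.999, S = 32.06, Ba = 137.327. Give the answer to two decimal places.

Molar mass of BaSO4: 1*137.327 + 1*32.06 + 4*15.999 = 233.383 g/mol.
Mass of Ba per formula unit: 1 × 137.327 = 137.327 g.
Weight fraction Ba = 137.327 / 233.383 = 0.5884.

58.84 mass %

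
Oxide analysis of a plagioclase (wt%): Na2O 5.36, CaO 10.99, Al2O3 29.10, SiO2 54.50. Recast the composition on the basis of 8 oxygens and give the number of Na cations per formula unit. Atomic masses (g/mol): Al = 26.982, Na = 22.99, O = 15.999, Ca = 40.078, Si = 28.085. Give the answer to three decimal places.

0.469 Na apfu

5.36 wt% Na2O ÷ 61.979 g/mol = 0.08648 mol, giving 0.17296 Na and 0.08648 O.
10.99 wt% CaO ÷ 56.077 g/mol = 0.19598 mol, giving 0.19598 Ca and 0.19598 O.
29.10 wt% Al2O3 ÷ 101.961 g/mol = 0.28540 mol, giving 0.57080 Al and 0.85620 O.
54.50 wt% SiO2 ÷ 60.083 g/mol = 0.90708 mol, giving 0.90708 Si and 1.81416 O.
Oxygen sums to 2.95282; scaling by 8/2.95282 = 2.70927 puts the formula on 8 O.
Na: 0.17296 × 2.70927 = 0.469 atoms per formula unit.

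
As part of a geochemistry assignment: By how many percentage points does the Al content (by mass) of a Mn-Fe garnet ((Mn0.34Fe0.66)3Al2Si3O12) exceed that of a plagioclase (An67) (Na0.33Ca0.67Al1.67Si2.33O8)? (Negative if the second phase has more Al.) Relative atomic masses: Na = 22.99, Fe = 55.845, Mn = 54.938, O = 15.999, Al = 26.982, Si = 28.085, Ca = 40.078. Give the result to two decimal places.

-5.65 percentage points

First mineral: 53.964 g Al in 496.817 g formula = 10.86 wt% Al.
Second mineral: 45.060 g Al in 272.929 g formula = 16.51 wt% Al.
10.86% − 16.51% gives a difference of -5.65 percentage points.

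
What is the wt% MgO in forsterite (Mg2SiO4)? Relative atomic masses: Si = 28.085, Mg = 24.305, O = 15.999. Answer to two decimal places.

57.29 wt%

M(Mg2SiO4) = 140.691 g/mol; M(MgO) = 40.304 g/mol.
Moles MgO per formula unit = 2 Mg ÷ 1 = 2.0000.
MgO fraction = (2.0000 × 40.304) / 140.691 = 80.608/140.691 = 0.5729.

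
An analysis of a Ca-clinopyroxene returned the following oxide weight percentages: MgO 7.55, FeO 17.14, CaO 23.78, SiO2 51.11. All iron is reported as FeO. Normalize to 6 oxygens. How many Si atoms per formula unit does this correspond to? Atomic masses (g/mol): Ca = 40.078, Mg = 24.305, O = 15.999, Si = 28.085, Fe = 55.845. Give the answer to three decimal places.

2.001 Si apfu

MgO: 7.55/40.304 = 0.18733 mol → 0.18733 mol Mg, 0.18733 mol O.
FeO: 17.14/71.844 = 0.23857 mol → 0.23857 mol Fe, 0.23857 mol O.
CaO: 23.78/56.077 = 0.42406 mol → 0.42406 mol Ca, 0.42406 mol O.
SiO2: 51.11/60.083 = 0.85066 mol → 0.85066 mol Si, 1.70132 mol O.
Total oxygen = 2.55128 mol. Normalization factor = 6/2.55128 = 2.35176.
Si per 6 O = 0.85066 × 2.35176 = 2.001.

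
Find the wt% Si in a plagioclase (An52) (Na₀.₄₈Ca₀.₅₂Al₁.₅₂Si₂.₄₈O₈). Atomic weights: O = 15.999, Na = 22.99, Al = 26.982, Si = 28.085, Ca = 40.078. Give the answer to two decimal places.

25.75 mass %

Molar mass of Na₀.₄₈Ca₀.₅₂Al₁.₅₂Si₂.₄₈O₈: 0.48·22.99 + 0.52·40.078 + 1.52·26.982 + 2.48·28.085 + 8·15.999 = 270.531 g/mol.
Mass of Si per formula unit: 2.48 × 28.085 = 69.651 g.
Weight fraction Si = 69.651 / 270.531 = 0.2575.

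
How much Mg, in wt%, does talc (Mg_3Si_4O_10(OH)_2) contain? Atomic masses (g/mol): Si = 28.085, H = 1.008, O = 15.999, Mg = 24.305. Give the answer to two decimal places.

19.23 wt%

Molar mass of Mg_3Si_4O_10(OH)_2: 3·24.305 + 4·28.085 + 12·15.999 + 2·1.008 = 379.259 g/mol.
Mass of Mg per formula unit: 3 × 24.305 = 72.915 g.
Weight fraction Mg = 72.915 / 379.259 = 0.1923.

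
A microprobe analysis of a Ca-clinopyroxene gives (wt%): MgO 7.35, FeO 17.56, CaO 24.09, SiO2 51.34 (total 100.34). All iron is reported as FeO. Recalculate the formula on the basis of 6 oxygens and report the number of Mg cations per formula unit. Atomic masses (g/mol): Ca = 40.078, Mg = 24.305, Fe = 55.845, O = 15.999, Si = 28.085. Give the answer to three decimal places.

MgO: 7.35/40.304 = 0.18236 mol → 0.18236 mol Mg, 0.18236 mol O.
FeO: 17.56/71.844 = 0.24442 mol → 0.24442 mol Fe, 0.24442 mol O.
CaO: 24.09/56.077 = 0.42959 mol → 0.42959 mol Ca, 0.42959 mol O.
SiO2: 51.34/60.083 = 0.85448 mol → 0.85448 mol Si, 1.70896 mol O.
Total oxygen = 2.56533 mol. Normalization factor = 6/2.56533 = 2.33888.
Mg per 6 O = 0.18236 × 2.33888 = 0.427.

0.427 Mg apfu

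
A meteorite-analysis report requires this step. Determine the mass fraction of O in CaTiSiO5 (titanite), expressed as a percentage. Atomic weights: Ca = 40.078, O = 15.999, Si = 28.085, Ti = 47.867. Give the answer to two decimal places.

40.81 weight percent

Molar mass of CaTiSiO5: 1·40.078 + 1·47.867 + 1·28.085 + 5·15.999 = 196.025 g/mol.
Mass of O per formula unit: 5 × 15.999 = 79.995 g.
Weight fraction O = 79.995 / 196.025 = 0.4081.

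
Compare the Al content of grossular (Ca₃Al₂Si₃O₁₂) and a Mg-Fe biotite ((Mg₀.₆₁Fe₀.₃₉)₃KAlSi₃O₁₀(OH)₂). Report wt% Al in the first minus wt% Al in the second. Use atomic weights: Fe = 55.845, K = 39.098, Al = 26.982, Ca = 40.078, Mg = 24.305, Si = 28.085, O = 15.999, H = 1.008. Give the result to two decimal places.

6.04 percentage points

Al in Ca₃Al₂Si₃O₁₂: molar mass 450.441 g/mol; 2×26.982 = 53.964 g → 11.98 wt%.
Al in (Mg₀.₆₁Fe₀.₃₉)₃KAlSi₃O₁₀(OH)₂: molar mass 454.156 g/mol; 1×26.982 = 26.982 g → 5.94 wt%.
Difference = 11.98 − 5.94 = 6.04 percentage points.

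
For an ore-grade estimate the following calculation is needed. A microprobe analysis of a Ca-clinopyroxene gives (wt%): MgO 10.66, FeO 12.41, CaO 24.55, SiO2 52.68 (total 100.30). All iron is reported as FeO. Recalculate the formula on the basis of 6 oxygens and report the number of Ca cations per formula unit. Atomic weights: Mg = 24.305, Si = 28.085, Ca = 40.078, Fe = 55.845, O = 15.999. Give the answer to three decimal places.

0.999 Ca apfu

MgO (M=40.304): mol = 0.26449; Mg = 0.26449, O = 0.26449.
FeO (M=71.844): mol = 0.17274; Fe = 0.17274, O = 0.17274.
CaO (M=56.077): mol = 0.43779; Ca = 0.43779, O = 0.43779.
SiO2 (M=60.083): mol = 0.87679; Si = 0.87679, O = 1.75358.
ΣO = 2.62860; factor = 6/ΣO = 2.28258.
Ca apfu = 0.43779 × 2.28258 = 0.999.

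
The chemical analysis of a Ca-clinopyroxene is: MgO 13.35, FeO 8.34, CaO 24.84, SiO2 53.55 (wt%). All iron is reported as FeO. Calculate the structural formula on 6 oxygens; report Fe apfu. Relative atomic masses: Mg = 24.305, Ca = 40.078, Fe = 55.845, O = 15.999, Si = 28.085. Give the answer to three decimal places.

13.35 wt% MgO ÷ 40.304 g/mol = 0.33123 mol, giving 0.33123 Mg and 0.33123 O.
8.34 wt% FeO ÷ 71.844 g/mol = 0.11608 mol, giving 0.11608 Fe and 0.11608 O.
24.84 wt% CaO ÷ 56.077 g/mol = 0.44296 mol, giving 0.44296 Ca and 0.44296 O.
53.55 wt% SiO2 ÷ 60.083 g/mol = 0.89127 mol, giving 0.89127 Si and 1.78254 O.
Oxygen sums to 2.67281; scaling by 6/2.67281 = 2.24483 puts the formula on 6 O.
Fe: 0.11608 × 2.24483 = 0.261 atoms per formula unit.

0.261 Fe apfu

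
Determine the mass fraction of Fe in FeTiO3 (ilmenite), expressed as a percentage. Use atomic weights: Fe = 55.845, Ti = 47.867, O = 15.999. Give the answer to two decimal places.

36.81 weight percent

Formula mass = 1×55.845 + 1×47.867 + 3×15.999 = 151.709 g/mol, of which 55.845 g is Fe.
So Fe makes up 55.845/151.709 = 0.3681 of the mass, i.e. 36.81%.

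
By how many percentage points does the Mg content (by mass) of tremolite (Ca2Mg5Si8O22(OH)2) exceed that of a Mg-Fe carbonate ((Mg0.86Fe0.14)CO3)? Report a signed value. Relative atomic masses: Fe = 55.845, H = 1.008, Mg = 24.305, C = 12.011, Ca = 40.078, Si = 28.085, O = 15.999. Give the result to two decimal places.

First mineral: 121.525 g Mg in 812.353 g formula = 14.96 wt% Mg.
Second mineral: 20.902 g Mg in 88.729 g formula = 23.56 wt% Mg.
14.96% − 23.56% gives a difference of -8.60 percentage points.

-8.60 percentage points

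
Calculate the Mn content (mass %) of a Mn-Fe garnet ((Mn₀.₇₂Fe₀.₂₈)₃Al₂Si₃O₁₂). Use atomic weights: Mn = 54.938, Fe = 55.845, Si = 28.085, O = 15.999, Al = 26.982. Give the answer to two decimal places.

23.94 mass %

M((Mn₀.₇₂Fe₀.₂₈)₃Al₂Si₃O₁₂) = 495.783 g/mol.
Mn contributes 2.16 × 54.938 = 118.666 g per mole.
118.666/495.783 = 0.2394 → 23.94%.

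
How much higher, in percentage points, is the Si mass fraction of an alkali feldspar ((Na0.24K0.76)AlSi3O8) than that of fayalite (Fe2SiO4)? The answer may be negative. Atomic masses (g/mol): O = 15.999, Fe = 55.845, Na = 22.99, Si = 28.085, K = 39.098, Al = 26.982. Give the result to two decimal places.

16.92 percentage points

Si in (Na0.24K0.76)AlSi3O8: molar mass 274.461 g/mol; 3×28.085 = 84.255 g → 30.70 wt%.
Si in Fe2SiO4: molar mass 203.771 g/mol; 1×28.085 = 28.085 g → 13.78 wt%.
Difference = 30.70 − 13.78 = 16.92 percentage points.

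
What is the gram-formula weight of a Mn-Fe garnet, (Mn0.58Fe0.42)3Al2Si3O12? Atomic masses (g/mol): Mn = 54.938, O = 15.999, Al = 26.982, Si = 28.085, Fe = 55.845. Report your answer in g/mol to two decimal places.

496.16 g/mol

The formula mass is the sum 1.74·54.938 + 1.26·55.845 + 2·26.982 + 3·28.085 + 12·15.999.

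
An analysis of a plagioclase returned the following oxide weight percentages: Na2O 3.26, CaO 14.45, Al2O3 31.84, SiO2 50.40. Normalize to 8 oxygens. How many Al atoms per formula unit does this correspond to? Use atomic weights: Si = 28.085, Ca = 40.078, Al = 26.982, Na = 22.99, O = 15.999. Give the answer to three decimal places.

Na2O: 3.26/61.979 = 0.05260 mol → 0.10520 mol Na, 0.05260 mol O.
CaO: 14.45/56.077 = 0.25768 mol → 0.25768 mol Ca, 0.25768 mol O.
Al2O3: 31.84/101.961 = 0.31228 mol → 0.62456 mol Al, 0.93684 mol O.
SiO2: 50.40/60.083 = 0.83884 mol → 0.83884 mol Si, 1.67768 mol O.
Total oxygen = 2.92480 mol. Normalization factor = 8/2.92480 = 2.73523.
Al per 8 O = 0.62456 × 2.73523 = 1.708.

1.708 Al apfu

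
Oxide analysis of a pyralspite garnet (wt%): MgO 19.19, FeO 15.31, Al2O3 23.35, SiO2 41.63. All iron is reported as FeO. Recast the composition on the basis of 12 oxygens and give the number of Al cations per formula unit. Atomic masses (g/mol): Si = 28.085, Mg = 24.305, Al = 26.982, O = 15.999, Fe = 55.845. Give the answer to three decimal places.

MgO: 19.19/40.304 = 0.47613 mol → 0.47613 mol Mg, 0.47613 mol O.
FeO: 15.31/71.844 = 0.21310 mol → 0.21310 mol Fe, 0.21310 mol O.
Al2O3: 23.35/101.961 = 0.22901 mol → 0.45802 mol Al, 0.68703 mol O.
SiO2: 41.63/60.083 = 0.69287 mol → 0.69287 mol Si, 1.38574 mol O.
Total oxygen = 2.76200 mol. Normalization factor = 12/2.76200 = 4.34468.
Al per 12 O = 0.45802 × 4.34468 = 1.990.

1.990 Al apfu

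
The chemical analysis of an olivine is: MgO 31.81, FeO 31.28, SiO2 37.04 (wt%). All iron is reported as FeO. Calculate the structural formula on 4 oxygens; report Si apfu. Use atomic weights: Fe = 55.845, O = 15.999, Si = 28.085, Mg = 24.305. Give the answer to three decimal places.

MgO (M=40.304): mol = 0.78925; Mg = 0.78925, O = 0.78925.
FeO (M=71.844): mol = 0.43539; Fe = 0.43539, O = 0.43539.
SiO2 (M=60.083): mol = 0.61648; Si = 0.61648, O = 1.23296.
ΣO = 2.45760; factor = 4/ΣO = 1.62760.
Si apfu = 0.61648 × 1.62760 = 1.003.

1.003 Si apfu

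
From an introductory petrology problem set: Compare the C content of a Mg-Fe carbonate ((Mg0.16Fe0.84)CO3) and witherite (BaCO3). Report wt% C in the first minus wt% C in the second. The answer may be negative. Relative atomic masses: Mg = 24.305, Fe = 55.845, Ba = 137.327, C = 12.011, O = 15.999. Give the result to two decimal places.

First mineral: 12.011 g C in 110.807 g formula = 10.84 wt% C.
Second mineral: 12.011 g C in 197.335 g formula = 6.09 wt% C.
10.84% − 6.09% gives a difference of 4.75 percentage points.

4.75 percentage points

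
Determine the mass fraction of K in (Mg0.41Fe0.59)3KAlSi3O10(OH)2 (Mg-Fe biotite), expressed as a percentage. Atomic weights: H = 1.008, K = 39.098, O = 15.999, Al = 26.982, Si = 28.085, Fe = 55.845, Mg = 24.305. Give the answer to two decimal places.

8.26 mass %

M((Mg0.41Fe0.59)3KAlSi3O10(OH)2) = 473.080 g/mol.
K contributes 1 × 39.098 = 39.098 g per mole.
39.098/473.080 = 0.0826 → 8.26%.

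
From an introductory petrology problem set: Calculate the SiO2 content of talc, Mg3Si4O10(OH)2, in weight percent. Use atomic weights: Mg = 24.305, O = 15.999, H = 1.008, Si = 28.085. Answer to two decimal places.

Formula mass = 379.259 g/mol.
4 Si → 4.0000 mol SiO2 per formula unit; M(SiO2) = 60.083, so SiO2 mass = 240.332 g.
240.332/379.259 × 100 = 63.37 wt%.

63.37 wt%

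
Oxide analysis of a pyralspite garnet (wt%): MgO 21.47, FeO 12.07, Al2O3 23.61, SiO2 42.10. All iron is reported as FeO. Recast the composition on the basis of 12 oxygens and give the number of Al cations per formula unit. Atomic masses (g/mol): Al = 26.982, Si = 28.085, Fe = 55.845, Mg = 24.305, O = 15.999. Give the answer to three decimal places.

1.987 Al apfu

MgO: 21.47/40.304 = 0.53270 mol → 0.53270 mol Mg, 0.53270 mol O.
FeO: 12.07/71.844 = 0.16800 mol → 0.16800 mol Fe, 0.16800 mol O.
Al2O3: 23.61/101.961 = 0.23156 mol → 0.46312 mol Al, 0.69468 mol O.
SiO2: 42.10/60.083 = 0.70070 mol → 0.70070 mol Si, 1.40140 mol O.
Total oxygen = 2.79678 mol. Normalization factor = 12/2.79678 = 4.29065.
Al per 12 O = 0.46312 × 4.29065 = 1.987.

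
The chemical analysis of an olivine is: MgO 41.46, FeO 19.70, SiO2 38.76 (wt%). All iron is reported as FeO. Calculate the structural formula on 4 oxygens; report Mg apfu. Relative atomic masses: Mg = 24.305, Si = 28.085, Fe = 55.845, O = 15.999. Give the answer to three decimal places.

41.46 wt% MgO ÷ 40.304 g/mol = 1.02868 mol, giving 1.02868 Mg and 1.02868 O.
19.70 wt% FeO ÷ 71.844 g/mol = 0.27421 mol, giving 0.27421 Fe and 0.27421 O.
38.76 wt% SiO2 ÷ 60.083 g/mol = 0.64511 mol, giving 0.64511 Si and 1.29022 O.
Oxygen sums to 2.59311; scaling by 4/2.59311 = 1.54255 puts the formula on 4 O.
Mg: 1.02868 × 1.54255 = 1.587 atoms per formula unit.

1.587 Mg apfu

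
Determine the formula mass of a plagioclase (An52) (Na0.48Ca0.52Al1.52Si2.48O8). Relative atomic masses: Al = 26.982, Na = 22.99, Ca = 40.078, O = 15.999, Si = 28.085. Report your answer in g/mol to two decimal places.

M = 0.48×22.99 + 0.52×40.078 + 1.52×26.982 + 2.48×28.085 + 8×15.999

270.53 g/mol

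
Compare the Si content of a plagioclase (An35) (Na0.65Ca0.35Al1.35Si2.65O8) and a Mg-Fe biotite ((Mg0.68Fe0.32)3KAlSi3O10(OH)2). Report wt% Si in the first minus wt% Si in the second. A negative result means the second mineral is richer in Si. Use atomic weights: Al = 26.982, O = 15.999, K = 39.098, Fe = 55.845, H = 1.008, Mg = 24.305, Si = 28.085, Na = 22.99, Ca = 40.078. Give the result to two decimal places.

First mineral: 74.425 g Si in 267.814 g formula = 27.79 wt% Si.
Second mineral: 84.255 g Si in 447.532 g formula = 18.83 wt% Si.
27.79% − 18.83% gives a difference of 8.96 percentage points.

8.96 percentage points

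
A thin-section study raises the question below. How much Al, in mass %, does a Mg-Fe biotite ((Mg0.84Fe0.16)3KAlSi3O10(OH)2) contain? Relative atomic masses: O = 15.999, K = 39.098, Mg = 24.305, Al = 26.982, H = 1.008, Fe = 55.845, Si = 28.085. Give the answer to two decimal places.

M((Mg0.84Fe0.16)3KAlSi3O10(OH)2) = 432.393 g/mol.
Al contributes 1 × 26.982 = 26.982 g per mole.
26.982/432.393 = 0.0624 → 6.24%.

6.24 mass %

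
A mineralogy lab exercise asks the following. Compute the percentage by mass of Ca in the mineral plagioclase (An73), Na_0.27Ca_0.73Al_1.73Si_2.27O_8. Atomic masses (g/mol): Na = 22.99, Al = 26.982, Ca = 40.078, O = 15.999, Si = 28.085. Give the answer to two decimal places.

Molar mass of Na_0.27Ca_0.73Al_1.73Si_2.27O_8: 0.27·22.99 + 0.73·40.078 + 1.73·26.982 + 2.27·28.085 + 8·15.999 = 273.888 g/mol.
Mass of Ca per formula unit: 0.73 × 40.078 = 29.257 g.
Weight fraction Ca = 29.257 / 273.888 = 0.1068.

10.68 weight percent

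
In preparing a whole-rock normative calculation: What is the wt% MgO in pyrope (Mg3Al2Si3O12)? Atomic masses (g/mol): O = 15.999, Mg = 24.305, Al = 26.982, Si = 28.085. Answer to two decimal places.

29.99 wt%

Molar mass of Mg3Al2Si3O12 = 3*24.305 + 2*26.982 + 3*28.085 + 12*15.999 = 403.122 g/mol.
Each formula unit contains 3 Mg, equivalent to 3/1 = 3.0000 mol MgO.
M(MgO) = 1×24.305 + 1×15.999 = 40.304 g/mol.
Mass of MgO per formula unit = 3.0000 × 40.304 = 120.912 g.
MgO wt% = 120.912 / 403.122 × 100 = 29.99%.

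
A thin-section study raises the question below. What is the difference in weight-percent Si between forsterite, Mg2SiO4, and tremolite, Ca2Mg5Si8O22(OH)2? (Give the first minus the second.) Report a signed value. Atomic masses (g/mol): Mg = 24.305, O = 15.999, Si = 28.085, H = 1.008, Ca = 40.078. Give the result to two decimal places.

Si in Mg2SiO4: molar mass 140.691 g/mol; 1×28.085 = 28.085 g → 19.96 wt%.
Si in Ca2Mg5Si8O22(OH)2: molar mass 812.353 g/mol; 8×28.085 = 224.680 g → 27.66 wt%.
Difference = 19.96 − 27.66 = -7.70 percentage points.

-7.70 percentage points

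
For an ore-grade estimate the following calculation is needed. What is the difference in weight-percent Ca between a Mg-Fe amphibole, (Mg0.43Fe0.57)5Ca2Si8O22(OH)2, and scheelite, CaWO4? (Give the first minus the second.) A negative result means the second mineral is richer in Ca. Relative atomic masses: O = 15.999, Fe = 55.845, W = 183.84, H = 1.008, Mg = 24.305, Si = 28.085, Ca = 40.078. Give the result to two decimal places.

Ca in (Mg0.43Fe0.57)5Ca2Si8O22(OH)2: molar mass 902.242 g/mol; 2×40.078 = 80.156 g → 8.88 wt%.
Ca in CaWO4: molar mass 287.914 g/mol; 1×40.078 = 40.078 g → 13.92 wt%.
Difference = 8.88 − 13.92 = -5.04 percentage points.

-5.04 percentage points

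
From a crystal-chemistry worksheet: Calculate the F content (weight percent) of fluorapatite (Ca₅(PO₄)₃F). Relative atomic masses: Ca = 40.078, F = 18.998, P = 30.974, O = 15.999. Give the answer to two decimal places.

3.77 weight percent

Formula mass = 5*40.078 + 3*30.974 + 12*15.999 + 1*18.998 = 504.298 g/mol, of which 18.998 g is F.
So F makes up 18.998/504.298 = 0.0377 of the mass, i.e. 3.77%.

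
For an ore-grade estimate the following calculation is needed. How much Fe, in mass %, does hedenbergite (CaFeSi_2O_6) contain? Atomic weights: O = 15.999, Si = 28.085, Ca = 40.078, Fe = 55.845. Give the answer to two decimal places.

22.51 mass %

M(CaFeSi_2O_6) = 248.087 g/mol.
Fe contributes 1 × 55.845 = 55.845 g per mole.
55.845/248.087 = 0.2251 → 22.51%.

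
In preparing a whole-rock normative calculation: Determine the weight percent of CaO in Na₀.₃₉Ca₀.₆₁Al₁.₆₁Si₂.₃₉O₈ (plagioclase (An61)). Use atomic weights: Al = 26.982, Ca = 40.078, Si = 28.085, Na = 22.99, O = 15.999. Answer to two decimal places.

Molar mass of Na₀.₃₉Ca₀.₆₁Al₁.₆₁Si₂.₃₉O₈ = 0.39*22.99 + 0.61*40.078 + 1.61*26.982 + 2.39*28.085 + 8*15.999 = 271.970 g/mol.
Each formula unit contains 0.61 Ca, equivalent to 0.61/1 = 0.6100 mol CaO.
M(CaO) = 1×40.078 + 1×15.999 = 56.077 g/mol.
Mass of CaO per formula unit = 0.6100 × 56.077 = 34.207 g.
CaO wt% = 34.207 / 271.970 × 100 = 12.58%.

12.58 wt%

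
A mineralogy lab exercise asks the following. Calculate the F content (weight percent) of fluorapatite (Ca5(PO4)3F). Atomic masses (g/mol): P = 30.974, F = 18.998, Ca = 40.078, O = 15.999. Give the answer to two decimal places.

3.77 weight percent

M(Ca5(PO4)3F) = 504.298 g/mol.
F contributes 1 × 18.998 = 18.998 g per mole.
18.998/504.298 = 0.0377 → 3.77%.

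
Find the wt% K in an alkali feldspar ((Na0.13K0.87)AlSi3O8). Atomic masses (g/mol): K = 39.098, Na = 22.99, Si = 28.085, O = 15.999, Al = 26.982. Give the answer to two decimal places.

M((Na0.13K0.87)AlSi3O8) = 276.233 g/mol.
K contributes 0.87 × 39.098 = 34.015 g per mole.
34.015/276.233 = 0.1231 → 12.31%.

12.31 weight percent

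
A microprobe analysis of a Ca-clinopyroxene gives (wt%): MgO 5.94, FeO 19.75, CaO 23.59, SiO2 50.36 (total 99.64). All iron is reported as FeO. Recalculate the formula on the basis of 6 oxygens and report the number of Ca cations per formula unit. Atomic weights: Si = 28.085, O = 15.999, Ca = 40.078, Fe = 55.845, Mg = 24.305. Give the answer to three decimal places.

MgO (M=40.304): mol = 0.14738; Mg = 0.14738, O = 0.14738.
FeO (M=71.844): mol = 0.27490; Fe = 0.27490, O = 0.27490.
CaO (M=56.077): mol = 0.42067; Ca = 0.42067, O = 0.42067.
SiO2 (M=60.083): mol = 0.83817; Si = 0.83817, O = 1.67634.
ΣO = 2.51929; factor = 6/ΣO = 2.38162.
Ca apfu = 0.42067 × 2.38162 = 1.002.

1.002 Ca apfu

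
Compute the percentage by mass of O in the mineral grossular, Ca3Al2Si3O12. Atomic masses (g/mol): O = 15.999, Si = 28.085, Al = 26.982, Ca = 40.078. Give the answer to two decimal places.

42.62 weight percent

Molar mass of Ca3Al2Si3O12: 3·40.078 + 2·26.982 + 3·28.085 + 12·15.999 = 450.441 g/mol.
Mass of O per formula unit: 12 × 15.999 = 191.988 g.
Weight fraction O = 191.988 / 450.441 = 0.4262.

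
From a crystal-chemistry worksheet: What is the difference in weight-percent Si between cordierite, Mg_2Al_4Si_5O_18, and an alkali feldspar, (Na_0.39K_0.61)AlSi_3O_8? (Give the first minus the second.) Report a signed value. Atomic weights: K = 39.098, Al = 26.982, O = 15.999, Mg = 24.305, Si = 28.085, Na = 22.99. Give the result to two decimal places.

First mineral: 140.425 g Si in 584.945 g formula = 24.01 wt% Si.
Second mineral: 84.255 g Si in 272.045 g formula = 30.97 wt% Si.
24.01% − 30.97% gives a difference of -6.96 percentage points.

-6.96 percentage points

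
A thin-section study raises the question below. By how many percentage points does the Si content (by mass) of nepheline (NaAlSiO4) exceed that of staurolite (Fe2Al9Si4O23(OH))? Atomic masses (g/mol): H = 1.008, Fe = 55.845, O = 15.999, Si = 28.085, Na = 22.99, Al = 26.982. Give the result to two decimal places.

Si in NaAlSiO4: molar mass 142.053 g/mol; 1×28.085 = 28.085 g → 19.77 wt%.
Si in Fe2Al9Si4O23(OH): molar mass 851.852 g/mol; 4×28.085 = 112.340 g → 13.19 wt%.
Difference = 19.77 − 13.19 = 6.58 percentage points.

6.58 percentage points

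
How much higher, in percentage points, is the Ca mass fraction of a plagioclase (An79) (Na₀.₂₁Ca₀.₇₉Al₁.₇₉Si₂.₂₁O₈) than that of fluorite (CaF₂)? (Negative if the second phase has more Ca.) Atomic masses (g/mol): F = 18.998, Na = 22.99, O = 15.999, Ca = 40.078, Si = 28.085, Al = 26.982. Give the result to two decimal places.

-39.81 percentage points

Ca in Na₀.₂₁Ca₀.₇₉Al₁.₇₉Si₂.₂₁O₈: molar mass 274.847 g/mol; 0.79×40.078 = 31.662 g → 11.52 wt%.
Ca in CaF₂: molar mass 78.074 g/mol; 1×40.078 = 40.078 g → 51.33 wt%.
Difference = 11.52 − 51.33 = -39.81 percentage points.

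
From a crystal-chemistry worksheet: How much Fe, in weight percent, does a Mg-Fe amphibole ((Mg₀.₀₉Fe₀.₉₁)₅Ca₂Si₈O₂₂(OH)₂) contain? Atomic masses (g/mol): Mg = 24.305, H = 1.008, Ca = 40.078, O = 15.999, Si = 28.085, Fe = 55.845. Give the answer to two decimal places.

Molar mass of (Mg₀.₀₉Fe₀.₉₁)₅Ca₂Si₈O₂₂(OH)₂: 0.45*24.305 + 4.55*55.845 + 2*40.078 + 8*28.085 + 24*15.999 + 2*1.008 = 955.860 g/mol.
Mass of Fe per formula unit: 4.55 × 55.845 = 254.095 g.
Weight fraction Fe = 254.095 / 955.860 = 0.2658.

26.58 weight percent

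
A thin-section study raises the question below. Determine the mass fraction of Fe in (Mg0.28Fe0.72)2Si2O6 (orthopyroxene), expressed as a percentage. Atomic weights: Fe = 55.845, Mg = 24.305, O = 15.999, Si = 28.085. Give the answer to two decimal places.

32.66 weight percent

Formula mass = 0.56·24.305 + 1.44·55.845 + 2·28.085 + 6·15.999 = 246.192 g/mol, of which 80.417 g is Fe.
So Fe makes up 80.417/246.192 = 0.3266 of the mass, i.e. 32.66%.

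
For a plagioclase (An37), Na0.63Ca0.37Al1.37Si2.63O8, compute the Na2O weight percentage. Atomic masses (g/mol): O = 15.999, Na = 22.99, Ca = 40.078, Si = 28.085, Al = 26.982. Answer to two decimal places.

M(Na0.63Ca0.37Al1.37Si2.63O8) = 268.133 g/mol; M(Na2O) = 61.979 g/mol.
Moles Na2O per formula unit = 0.63 Na ÷ 2 = 0.3150.
Na2O fraction = (0.3150 × 61.979) / 268.133 = 19.523/268.133 = 0.0728.

7.28 wt%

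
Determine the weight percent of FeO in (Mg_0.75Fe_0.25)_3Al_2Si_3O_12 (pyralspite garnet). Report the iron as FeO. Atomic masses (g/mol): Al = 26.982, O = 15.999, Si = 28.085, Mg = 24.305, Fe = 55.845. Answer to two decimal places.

12.63 wt%

Formula mass = 426.777 g/mol.
0.75 Fe → 0.7500 mol FeO per formula unit; M(FeO) = 71.844, so FeO mass = 53.883 g.
53.883/426.777 × 100 = 12.63 wt%.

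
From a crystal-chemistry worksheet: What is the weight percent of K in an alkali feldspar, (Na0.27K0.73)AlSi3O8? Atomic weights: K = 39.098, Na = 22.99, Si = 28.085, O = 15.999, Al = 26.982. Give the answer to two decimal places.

10.42 wt%

Formula mass = 0.27×22.99 + 0.73×39.098 + 1×26.982 + 3×28.085 + 8×15.999 = 273.978 g/mol, of which 28.542 g is K.
So K makes up 28.542/273.978 = 0.1042 of the mass, i.e. 10.42%.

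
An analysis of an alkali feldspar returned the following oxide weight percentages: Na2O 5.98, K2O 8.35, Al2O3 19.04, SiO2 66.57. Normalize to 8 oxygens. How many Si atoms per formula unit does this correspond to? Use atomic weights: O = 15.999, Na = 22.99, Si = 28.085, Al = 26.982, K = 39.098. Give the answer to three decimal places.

Na2O (M=61.979): mol = 0.09648; Na = 0.19296, O = 0.09648.
K2O (M=94.195): mol = 0.08865; K = 0.17730, O = 0.08865.
Al2O3 (M=101.961): mol = 0.18674; Al = 0.37348, O = 0.56022.
SiO2 (M=60.083): mol = 1.10797; Si = 1.10797, O = 2.21594.
ΣO = 2.96129; factor = 8/ΣO = 2.70153.
Si apfu = 1.10797 × 2.70153 = 2.993.

2.993 Si apfu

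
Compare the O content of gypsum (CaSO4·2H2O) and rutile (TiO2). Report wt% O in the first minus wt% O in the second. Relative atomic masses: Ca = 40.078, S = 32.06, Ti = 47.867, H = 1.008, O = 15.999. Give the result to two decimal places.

15.69 percentage points

O in CaSO4·2H2O: molar mass 172.164 g/mol; 6×15.999 = 95.994 g → 55.76 wt%.
O in TiO2: molar mass 79.865 g/mol; 2×15.999 = 31.998 g → 40.07 wt%.
Difference = 55.76 − 40.07 = 15.69 percentage points.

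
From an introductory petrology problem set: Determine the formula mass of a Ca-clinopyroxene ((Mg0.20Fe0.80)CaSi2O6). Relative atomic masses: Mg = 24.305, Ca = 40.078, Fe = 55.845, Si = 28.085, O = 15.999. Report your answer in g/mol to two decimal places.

241.78 g/mol

Mg: 0.20 × 24.305 = 4.8610
Fe: 0.80 × 55.845 = 44.6760
Ca: 1 × 40.078 = 40.0780
Si: 2 × 28.085 = 56.1700
O: 6 × 15.999 = 95.9940
Summing the contributions gives the formula mass.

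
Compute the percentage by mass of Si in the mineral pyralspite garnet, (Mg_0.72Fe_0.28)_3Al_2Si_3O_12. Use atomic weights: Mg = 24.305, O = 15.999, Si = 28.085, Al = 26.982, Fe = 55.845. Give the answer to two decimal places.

Molar mass of (Mg_0.72Fe_0.28)_3Al_2Si_3O_12: 2.16*24.305 + 0.84*55.845 + 2*26.982 + 3*28.085 + 12*15.999 = 429.616 g/mol.
Mass of Si per formula unit: 3 × 28.085 = 84.255 g.
Weight fraction Si = 84.255 / 429.616 = 0.1961.

19.61 weight percent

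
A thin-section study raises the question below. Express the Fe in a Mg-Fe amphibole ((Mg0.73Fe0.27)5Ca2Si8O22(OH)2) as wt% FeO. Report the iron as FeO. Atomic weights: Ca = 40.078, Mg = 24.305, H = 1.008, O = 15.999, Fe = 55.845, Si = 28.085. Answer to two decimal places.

Formula mass = 854.932 g/mol.
1.35 Fe → 1.3500 mol FeO per formula unit; M(FeO) = 71.844, so FeO mass = 96.989 g.
96.989/854.932 × 100 = 11.34 wt%.

11.34 wt%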